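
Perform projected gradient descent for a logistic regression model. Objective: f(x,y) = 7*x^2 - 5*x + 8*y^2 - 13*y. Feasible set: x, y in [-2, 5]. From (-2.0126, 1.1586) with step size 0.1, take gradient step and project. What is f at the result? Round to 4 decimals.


Step 1: Compute gradient at (-2.0126, 1.1586).
grad_x = 2*7*-2.0126 - 5 = -33.1764
grad_y = 2*8*1.1586 - 13 = 5.5376
Step 2: Gradient step.
x_raw = -2.0126 - 0.1*-33.1764 = 1.305
y_raw = 1.1586 - 0.1*5.5376 = 0.6048
Step 3: Project onto [-2, 5].
x_proj = clip(1.305) = 1.305
y_proj = clip(0.6048) = 0.6048
Step 4: Evaluate f.
f(1.305, 0.6048) = 0.4604


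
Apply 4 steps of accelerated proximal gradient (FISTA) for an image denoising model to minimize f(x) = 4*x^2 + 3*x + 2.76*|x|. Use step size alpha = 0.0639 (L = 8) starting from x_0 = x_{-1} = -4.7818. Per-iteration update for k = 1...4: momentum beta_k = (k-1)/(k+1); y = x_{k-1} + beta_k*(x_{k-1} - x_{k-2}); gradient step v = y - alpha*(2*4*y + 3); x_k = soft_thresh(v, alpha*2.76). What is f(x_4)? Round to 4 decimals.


FISTA on f(x) = 4*x^2 + 3*x + 2.76*|x|
L = 8, alpha = 0.0639
Iteration 1: beta = 0.0, y = -4.7818 + 0.0*(-4.7818 + 4.7818) = -4.7818
  grad(y) = -35.2544, v = y - alpha*grad = -2.529
  prox(v) = soft_thresh(-2.529, 0.1764) = -2.3527
Iteration 2: beta = 0.3333, y = -2.3527 + 0.3333*(-2.3527 + 4.7818) = -1.543
  grad(y) = -9.3438, v = y - alpha*grad = -0.9459
  prox(v) = soft_thresh(-0.9459, 0.1764) = -0.7695
Iteration 3: beta = 0.5, y = -0.7695 + 0.5*(-0.7695 + 2.3527) = 0.022
  grad(y) = 3.1762, v = y - alpha*grad = -0.1809
  prox(v) = soft_thresh(-0.1809, 0.1764) = -0.0046
Iteration 4: beta = 0.6, y = -0.0046 + 0.6*(-0.0046 + 0.7695) = 0.4544
  grad(y) = 6.6353, v = y - alpha*grad = 0.0304
  prox(v) = soft_thresh(0.0304, 0.1764) = 0.0
f(x_4) = 4*0.0^2 + 3*0.0 + 2.76*|0.0| = 0.0


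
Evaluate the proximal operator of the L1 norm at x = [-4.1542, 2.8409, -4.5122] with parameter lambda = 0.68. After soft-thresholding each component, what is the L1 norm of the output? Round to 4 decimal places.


Soft-thresholding with lambda = 0.68:
prox(-4.1542) = sign(-4.1542)*max(|-4.1542| - 0.68, 0) = -3.4742
prox(2.8409) = sign(2.8409)*max(|2.8409| - 0.68, 0) = 2.1609
prox(-4.5122) = sign(-4.5122)*max(|-4.5122| - 0.68, 0) = -3.8322
prox(x) = [-3.4742, 2.1609, -3.8322]
||prox(x)||_1 = 3.4742 + 2.1609 + 3.8322 = 9.4673


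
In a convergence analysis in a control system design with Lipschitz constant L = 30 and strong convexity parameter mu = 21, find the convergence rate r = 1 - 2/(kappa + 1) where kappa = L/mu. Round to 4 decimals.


Step 1: Compute the condition number.
kappa = L/mu = 30/21 = 1.4286
Step 2: Compute the convergence rate.
r = 1 - 2/(kappa + 1) = 1 - 2*mu/(L + mu) = (L - mu)/(L + mu) = 9/51 = 0.1765


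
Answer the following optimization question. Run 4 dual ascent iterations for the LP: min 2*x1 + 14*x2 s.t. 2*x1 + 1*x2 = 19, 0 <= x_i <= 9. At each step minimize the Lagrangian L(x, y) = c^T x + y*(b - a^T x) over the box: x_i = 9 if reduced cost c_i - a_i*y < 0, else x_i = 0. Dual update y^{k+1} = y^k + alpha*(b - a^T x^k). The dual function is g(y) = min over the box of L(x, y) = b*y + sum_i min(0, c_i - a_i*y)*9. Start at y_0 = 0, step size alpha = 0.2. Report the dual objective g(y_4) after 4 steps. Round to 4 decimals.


Dual ascent for LP: min 2*x1 + 14*x2, 2*x1 + 1*x2 = 19, 0 <= x_i <= 9
Step 1: y^k = 0.0, reduced costs: (2.0, 14.0)
  x^k = (0.0, 0.0), subgradient = b - a^T x = 19.0
  y^{k+1} = 0.0 + 0.2*19.0 = 3.8
Step 2: y^k = 3.8, reduced costs: (-5.6, 10.2)
  x^k = (9.0, 0.0), subgradient = b - a^T x = 1.0
  y^{k+1} = 3.8 + 0.2*1.0 = 4.0
Step 3: y^k = 4.0, reduced costs: (-6.0, 10.0)
  x^k = (9.0, 0.0), subgradient = b - a^T x = 1.0
  y^{k+1} = 4.0 + 0.2*1.0 = 4.2
Step 4: y^k = 4.2, reduced costs: (-6.4, 9.8)
  x^k = (9.0, 0.0), subgradient = b - a^T x = 1.0
  y^{k+1} = 4.2 + 0.2*1.0 = 4.4
Dual objective at y_4 = 4.4: reduced costs (-6.8, 9.6), box minimizer x = (9.0, 0.0)
g(y_4) = b*y + (c1 - a1*y)*x1 + (c2 - a2*y)*x2 = 19*4.4 + (-6.8)*9.0 + 9.6*0.0 = 83.6 - 61.2 + 0.0 = 22.4


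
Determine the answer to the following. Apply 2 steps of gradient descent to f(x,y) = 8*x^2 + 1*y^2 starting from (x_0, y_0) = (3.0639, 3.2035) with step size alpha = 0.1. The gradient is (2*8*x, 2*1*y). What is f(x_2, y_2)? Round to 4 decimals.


Gradient descent on f(x,y) = 8*x^2 + 1*y^2.
Starting point: (3.0639, 3.2035), alpha = 0.1
Step 1: grad_x = 2*8*3.0639 = 49.0224, grad_y = 2*1*3.2035 = 6.407
  x_1 = 3.0639 - 0.1*49.0224 = -1.8383
  y_1 = 3.2035 - 0.1*6.407 = 2.5628
Step 2: grad_x = 2*8*-1.8383 = -29.4134, grad_y = 2*1*2.5628 = 5.1256
  x_2 = -1.8383 - 0.1*-29.4134 = 1.103
  y_2 = 2.5628 - 0.1*5.1256 = 2.0502
f(1.103, 2.0502) = 8*1.103^2 + 1*2.0502^2 = 13.9364


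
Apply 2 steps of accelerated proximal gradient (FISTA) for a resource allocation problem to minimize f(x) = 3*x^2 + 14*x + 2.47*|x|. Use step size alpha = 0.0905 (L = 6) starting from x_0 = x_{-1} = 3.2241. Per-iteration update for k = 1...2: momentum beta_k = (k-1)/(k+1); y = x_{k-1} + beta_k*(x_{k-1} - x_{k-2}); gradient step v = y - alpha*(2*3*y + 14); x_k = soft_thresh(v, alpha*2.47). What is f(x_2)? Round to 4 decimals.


FISTA on f(x) = 3*x^2 + 14*x + 2.47*|x|
L = 6, alpha = 0.0905
Iteration 1: beta = 0.0, y = 3.2241 + 0.0*(3.2241 - 3.2241) = 3.2241
  grad(y) = 33.3446, v = y - alpha*grad = 0.2064
  prox(v) = soft_thresh(0.2064, 0.2235) = 0.0
Iteration 2: beta = 0.3333, y = 0.0 + 0.3333*(0.0 - 3.2241) = -1.0747
  grad(y) = 7.5518, v = y - alpha*grad = -1.7581
  prox(v) = soft_thresh(-1.7581, 0.2235) = -1.5346
f(x_2) = 3*(-1.5346)^2 + 14*(-1.5346) + 2.47*|-1.5346| = -10.629


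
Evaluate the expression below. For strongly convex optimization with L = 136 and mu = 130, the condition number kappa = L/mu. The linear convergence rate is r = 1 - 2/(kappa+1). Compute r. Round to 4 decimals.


Step 1: Compute the condition number.
kappa = L/mu = 136/130 = 1.0462
Step 2: Compute the convergence rate.
r = 1 - 2/(kappa + 1) = 1 - 2*mu/(L + mu) = (L - mu)/(L + mu) = 6/266 = 0.0226


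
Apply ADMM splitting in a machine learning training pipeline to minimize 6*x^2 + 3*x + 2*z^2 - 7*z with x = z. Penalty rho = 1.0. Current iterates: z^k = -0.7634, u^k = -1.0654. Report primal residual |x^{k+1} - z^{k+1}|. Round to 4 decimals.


ADMM iteration with rho = 1.0, z^k = -0.7634, u^k = -1.0654
Step 1: x-update.
Minimize 6*x^2 + 3*x + (1.0/2)*(x + 0.7634 - 1.0654)^2
FOC: (2*6 + 1.0)*x = -3 + 1.0*(-0.7634 + 1.0654)
x^{k+1} = -0.2075
Step 2: z-update.
Minimize 2*z^2 - 7*z + (1.0/2)*(-0.2075 - z - 1.0654)^2
FOC: (2*2 + 1.0)*z = 7 + 1.0*(-0.2075 - 1.0654)
z^{k+1} = 1.1454
Step 3: u-update.
u^{k+1} = -1.0654 - 0.2075 - 1.1454 = -2.4184
Step 4: Primal residual = |-0.2075 - 1.1454| = 1.353


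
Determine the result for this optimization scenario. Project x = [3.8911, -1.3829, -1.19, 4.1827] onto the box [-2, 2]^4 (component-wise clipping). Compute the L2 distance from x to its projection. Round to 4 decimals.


Project each component onto [-2, 2].
clip(3.8911) = 2.0, clip(-1.3829) = -1.3829, clip(-1.19) = -1.19, clip(4.1827) = 2.0
Projection = [2.0, -1.3829, -1.19, 2.0]
Squared diffs: [3.5763, 0.0, 0.0, 4.7642]
Distance = sqrt(8.3405) = 2.888


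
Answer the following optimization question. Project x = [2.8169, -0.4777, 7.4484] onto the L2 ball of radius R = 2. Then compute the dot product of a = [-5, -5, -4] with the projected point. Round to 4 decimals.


Step 1: Compute ||x|| (intermediates to 6 decimals).
||x|| = sqrt(2.8169^2 + (-0.4777)^2 + 7.4484^2) = 7.97758
Step 2: Project.
Since ||x|| > R, scale = R/||x|| = 2/7.97758 = 0.250703, proj(x) = scale * x
proj(x) = [0.706205, -0.119761, 1.867336]
Step 3: Dot product.
a^T * proj(x) = -5*0.706205 - 5*(-0.119761) - 4*1.867336 = -10.4016


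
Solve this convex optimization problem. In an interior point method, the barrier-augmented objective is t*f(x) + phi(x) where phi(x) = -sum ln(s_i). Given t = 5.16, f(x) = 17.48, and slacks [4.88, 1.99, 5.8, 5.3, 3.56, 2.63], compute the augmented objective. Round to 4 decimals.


Step 1: Compute log-barrier.
ln values: [1.5851, 0.6881, 1.7579, 1.6677, 1.2698, 0.967]
phi = -(1.5851 + 0.6881 + 1.7579 + 1.6677 + 1.2698 + 0.967) = -7.9356
Step 2: Compute augmented objective.
t*f(x) = 5.16*17.48 = 90.1968
Total = 90.1968 - 7.9356 = 82.2612


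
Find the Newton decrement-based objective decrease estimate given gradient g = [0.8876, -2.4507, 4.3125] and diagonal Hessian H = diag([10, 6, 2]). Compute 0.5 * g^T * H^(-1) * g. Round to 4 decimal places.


Step 1: H is diagonal, so H^(-1) * g = [0.0888, -0.4085, 2.1563].
Step 2: g^T H^(-1) g = sum_i g_i^2 / H_ii
  = (0.8876)^2/10 + (-2.4507)^2/6 + (4.3125)^2/2
  = 0.0788 + 1.001 + 9.2988 = 10.3786
Step 3: Objective decrease = 0.5 * g^T H^(-1) g = 5.1893


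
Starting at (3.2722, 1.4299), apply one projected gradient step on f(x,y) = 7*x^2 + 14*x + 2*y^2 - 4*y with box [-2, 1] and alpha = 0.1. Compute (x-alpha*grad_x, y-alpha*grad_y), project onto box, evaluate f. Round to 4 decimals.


Step 1: Compute gradient at (3.2722, 1.4299).
grad_x = 2*7*3.2722 + 14 = 59.8108
grad_y = 2*2*1.4299 - 4 = 1.7196
Step 2: Gradient step.
x_raw = 3.2722 - 0.1*59.8108 = -2.7089
y_raw = 1.4299 - 0.1*1.7196 = 1.2579
Step 3: Project onto [-2, 1].
x_proj = clip(-2.7089) = -2.0
y_proj = clip(1.2579) = 1.0
Step 4: Evaluate f.
f(-2.0, 1.0) = -2.0


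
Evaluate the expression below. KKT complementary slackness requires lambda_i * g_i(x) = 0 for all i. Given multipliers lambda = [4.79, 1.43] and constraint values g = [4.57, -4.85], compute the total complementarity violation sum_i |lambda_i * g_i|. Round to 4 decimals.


KKT complementary slackness check:
lambda_1 * g_1 = 4.79 * 4.57 = 21.8903
lambda_2 * g_2 = 1.43 * -4.85 = -6.9355
Total violation = 21.8903 + 6.9355 = 28.8258


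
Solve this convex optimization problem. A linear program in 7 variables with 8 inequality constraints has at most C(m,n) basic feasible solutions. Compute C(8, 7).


Each vertex corresponds to some choice of n active constraints out of m, so the number of vertices is at most C(m, n) = m! / (n!(m-n)!).
m = 8, n = 7
Numerator: 8 * 7 * 6 * 5 * 4 * 3 * 2
Denominator: 7! = 5040
C(8, 7) = 8


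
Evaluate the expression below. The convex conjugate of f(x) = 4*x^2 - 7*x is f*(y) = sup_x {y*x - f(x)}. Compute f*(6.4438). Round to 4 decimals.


f*(y) = sup_x {y*x - a*x^2 - b*x} = sup_x {(y-b)*x - a*x^2}
FOC: (y - b) - 2a*x = 0 => x* = (y - b)/(2a)
x* = (6.4438 + 7)/(2*4) = 1.6805
f*(6.4438) = (y-b)^2/(4a) = (6.4438 + 7)^2/(4*4)
= 180.7358/16 = 11.296


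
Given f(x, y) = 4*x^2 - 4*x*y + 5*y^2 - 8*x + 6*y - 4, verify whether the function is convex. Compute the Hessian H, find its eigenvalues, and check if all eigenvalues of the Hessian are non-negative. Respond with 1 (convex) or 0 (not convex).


The Hessian of f(x,y) = 4*x^2 - 4*x*y + 5*y^2 - 8*x + 6*y - 4 is:
H = [[8, -4], [-4, 10]]
Trace = 8 + 10 = 18
Determinant = 8*10 - (-4)^2 = 64
Discriminant = (18)^2 - 4*64 = 68.0
Eigenvalues: lambda_1 = 4.8769, lambda_2 = 13.1231
The function is convex.

1


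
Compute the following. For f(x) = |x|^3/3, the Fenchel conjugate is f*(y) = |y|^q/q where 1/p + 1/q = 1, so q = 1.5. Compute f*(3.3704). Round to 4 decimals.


The conjugate exponent q satisfies 1/p + 1/q = 1.
p = 3, so q = 3/(3 - 1) = 1.5
|y|^q = 3.3704^1.5 = 6.1876
f*(3.3704) = 6.1876 / 1.5 = 4.1251


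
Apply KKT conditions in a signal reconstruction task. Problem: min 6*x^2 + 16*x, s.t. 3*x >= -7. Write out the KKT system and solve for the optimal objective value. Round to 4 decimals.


Step 1: Try lambda = 0 (constraint inactive).
Stationarity: 2*6*x + 16 = 0
x* = -16/(2*6) = -4/3 = -1.3333 (rounded; the exact value -4/3 is used below)
Check constraint: 3*-1.3333 = -3.9999 >= -7 -- satisfied.
Step 2: Compute optimal value.
f(x*) = 6*(-4/3)^2 + 16*(-4/3) = -10.6667


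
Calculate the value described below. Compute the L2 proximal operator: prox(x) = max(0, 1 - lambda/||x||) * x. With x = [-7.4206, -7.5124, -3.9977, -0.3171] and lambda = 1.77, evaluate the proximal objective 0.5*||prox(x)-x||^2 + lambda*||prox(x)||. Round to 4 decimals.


Step 1: Compute ||x||.
||x|| = 11.2953
Step 2: Compute scaling factor.
scale = max(0, 1 - 1.77/11.2953) = 0.8433
Step 3: prox(x) = [-6.2578, -6.3352, -3.3713, -0.2674]
||prox(x)|| = 9.5253
Step 4: Proximal objective.
0.5*||prox-x||^2 = 1.5665
lambda*||prox|| = 16.8598
Total = 18.4262


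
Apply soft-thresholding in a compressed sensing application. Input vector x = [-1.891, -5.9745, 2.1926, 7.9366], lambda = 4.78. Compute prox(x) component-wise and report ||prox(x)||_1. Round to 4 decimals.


Soft-thresholding with lambda = 4.78:
prox(-1.891) = sign(-1.891)*max(|-1.891| - 4.78, 0) = 0.0
prox(-5.9745) = sign(-5.9745)*max(|-5.9745| - 4.78, 0) = -1.1945
prox(2.1926) = sign(2.1926)*max(|2.1926| - 4.78, 0) = 0.0
prox(7.9366) = sign(7.9366)*max(|7.9366| - 4.78, 0) = 3.1566
prox(x) = [0.0, -1.1945, 0.0, 3.1566]
||prox(x)||_1 = 0.0 + 1.1945 + 0.0 + 3.1566 = 4.3511


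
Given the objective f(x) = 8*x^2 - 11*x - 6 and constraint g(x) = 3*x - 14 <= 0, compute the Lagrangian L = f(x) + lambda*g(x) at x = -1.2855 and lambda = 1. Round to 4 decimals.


Step 1: Evaluate f(x).
f(-1.2855) = 8*(-1.2855)^2 - 11*(-1.2855) - 6 = 21.3606
Step 2: Evaluate g(x).
g(-1.2855) = 3*-1.2855 - 14 = -17.8565
Step 3: Compute Lagrangian.
L = 21.3606 + 1*-17.8565 = 3.5041


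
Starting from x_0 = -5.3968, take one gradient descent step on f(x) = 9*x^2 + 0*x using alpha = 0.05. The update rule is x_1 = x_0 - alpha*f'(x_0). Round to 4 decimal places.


We compute the gradient at x_0 and apply the update.
f'(x) = 18*x + 0
f'(-5.3968) = 18*-5.3968 + 0 = -97.1424
x_1 = -5.3968 - 0.05*-97.1424 = -0.5397


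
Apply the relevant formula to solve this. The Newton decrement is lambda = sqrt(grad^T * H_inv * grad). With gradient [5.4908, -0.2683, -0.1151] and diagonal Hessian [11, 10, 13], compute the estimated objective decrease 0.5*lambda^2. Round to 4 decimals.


Step 1: H is diagonal, so H^(-1) * g = [0.4992, -0.0268, -0.0089].
Step 2: g^T H^(-1) g = sum_i g_i^2 / H_ii
  = (5.4908)^2/11 + (-0.2683)^2/10 + (-0.1151)^2/13
  = 2.7408 + 0.0072 + 0.001 = 2.749
Step 3: Objective decrease = 0.5 * g^T H^(-1) g = 1.3745


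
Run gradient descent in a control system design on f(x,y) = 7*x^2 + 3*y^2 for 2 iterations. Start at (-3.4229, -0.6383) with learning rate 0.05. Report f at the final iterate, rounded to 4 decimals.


Gradient descent on f(x,y) = 7*x^2 + 3*y^2.
Starting point: (-3.4229, -0.6383), alpha = 0.05
Step 1: grad_x = 2*7*-3.4229 = -47.9206, grad_y = 2*3*-0.6383 = -3.8298
  x_1 = -3.4229 - 0.05*-47.9206 = -1.0269
  y_1 = -0.6383 - 0.05*-3.8298 = -0.4468
Step 2: grad_x = 2*7*-1.0269 = -14.3762, grad_y = 2*3*-0.4468 = -2.6809
  x_2 = -1.0269 - 0.05*-14.3762 = -0.3081
  y_2 = -0.4468 - 0.05*-2.6809 = -0.3128
f(-0.3081, -0.3128) = 7*(-0.3081)^2 + 3*(-0.3128)^2 = 0.9578


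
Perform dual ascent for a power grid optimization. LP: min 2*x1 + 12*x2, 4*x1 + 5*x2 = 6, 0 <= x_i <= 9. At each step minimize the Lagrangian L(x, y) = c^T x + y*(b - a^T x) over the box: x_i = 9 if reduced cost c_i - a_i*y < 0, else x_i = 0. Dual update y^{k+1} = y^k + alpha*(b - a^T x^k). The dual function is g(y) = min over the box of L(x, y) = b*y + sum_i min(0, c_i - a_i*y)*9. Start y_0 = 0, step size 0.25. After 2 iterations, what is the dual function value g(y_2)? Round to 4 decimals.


Dual ascent for LP: min 2*x1 + 12*x2, 4*x1 + 5*x2 = 6, 0 <= x_i <= 9
Step 1: y^k = 0.0, reduced costs: (2.0, 12.0)
  x^k = (0.0, 0.0), subgradient = b - a^T x = 6.0
  y^{k+1} = 0.0 + 0.25*6.0 = 1.5
Step 2: y^k = 1.5, reduced costs: (-4.0, 4.5)
  x^k = (9.0, 0.0), subgradient = b - a^T x = -30.0
  y^{k+1} = 1.5 + 0.25*-30.0 = -6.0
Dual objective at y_2 = -6.0: reduced costs (26.0, 42.0), box minimizer x = (0.0, 0.0)
g(y_2) = b*y + (c1 - a1*y)*x1 + (c2 - a2*y)*x2 = 6*(-6.0) + 26.0*0.0 + 42.0*0.0 = -36.0 + 0.0 + 0.0 = -36.0


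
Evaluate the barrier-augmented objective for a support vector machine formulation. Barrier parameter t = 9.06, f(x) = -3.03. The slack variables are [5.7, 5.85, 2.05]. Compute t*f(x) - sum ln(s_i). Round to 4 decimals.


Step 1: Compute log-barrier.
ln values: [1.7405, 1.7664, 0.7178]
phi = -(1.7405 + 1.7664 + 0.7178) = -4.2247
Step 2: Compute augmented objective.
t*f(x) = 9.06*-3.03 = -27.4518
Total = -27.4518 - 4.2247 = -31.6765


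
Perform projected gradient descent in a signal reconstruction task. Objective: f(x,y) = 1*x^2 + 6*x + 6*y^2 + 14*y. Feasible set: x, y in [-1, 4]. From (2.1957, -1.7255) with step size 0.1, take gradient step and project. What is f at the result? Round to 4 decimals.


Step 1: Compute gradient at (2.1957, -1.7255).
grad_x = 2*1*2.1957 + 6 = 10.3914
grad_y = 2*6*-1.7255 + 14 = -6.706
Step 2: Gradient step.
x_raw = 2.1957 - 0.1*10.3914 = 1.1566
y_raw = -1.7255 - 0.1*-6.706 = -1.0549
Step 3: Project onto [-1, 4].
x_proj = clip(1.1566) = 1.1566
y_proj = clip(-1.0549) = -1.0
Step 4: Evaluate f.
f(1.1566, -1.0) = 0.277


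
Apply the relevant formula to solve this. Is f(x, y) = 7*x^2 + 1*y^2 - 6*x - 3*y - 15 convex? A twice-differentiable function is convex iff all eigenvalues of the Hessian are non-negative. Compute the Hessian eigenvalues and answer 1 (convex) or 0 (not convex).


The Hessian of f(x,y) = 7*x^2 + 1*y^2 - 6*x - 3*y - 15 is:
H = [[14, 0], [0, 2]]
Trace = 14 + 2 = 16
Determinant = 14*2 - (0)^2 = 28
Discriminant = (16)^2 - 4*28 = 144.0
Eigenvalues: lambda_1 = 2.0, lambda_2 = 14.0
The function is convex.

1


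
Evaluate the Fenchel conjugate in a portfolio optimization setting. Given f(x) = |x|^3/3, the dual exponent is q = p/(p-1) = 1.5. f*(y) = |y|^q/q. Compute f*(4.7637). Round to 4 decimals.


The conjugate exponent q satisfies 1/p + 1/q = 1.
p = 3, so q = 3/(3 - 1) = 1.5
|y|^q = 4.7637^1.5 = 10.3972
f*(4.7637) = 10.3972 / 1.5 = 6.9315


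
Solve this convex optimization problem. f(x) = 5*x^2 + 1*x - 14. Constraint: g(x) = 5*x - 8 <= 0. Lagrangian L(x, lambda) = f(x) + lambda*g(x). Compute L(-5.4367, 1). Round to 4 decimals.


Step 1: Evaluate f(x).
f(-5.4367) = 5*(-5.4367)^2 + 1*(-5.4367) - 14 = 128.3518
Step 2: Evaluate g(x).
g(-5.4367) = 5*-5.4367 - 8 = -35.1835
Step 3: Compute Lagrangian.
L = 128.3518 + 1*-35.1835 = 93.1683


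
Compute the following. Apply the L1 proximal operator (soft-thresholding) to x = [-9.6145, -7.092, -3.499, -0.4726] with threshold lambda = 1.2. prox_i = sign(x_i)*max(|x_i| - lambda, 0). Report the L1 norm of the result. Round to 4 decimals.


Soft-thresholding with lambda = 1.2:
prox(-9.6145) = sign(-9.6145)*max(|-9.6145| - 1.2, 0) = -8.4145
prox(-7.092) = sign(-7.092)*max(|-7.092| - 1.2, 0) = -5.892
prox(-3.499) = sign(-3.499)*max(|-3.499| - 1.2, 0) = -2.299
prox(-0.4726) = sign(-0.4726)*max(|-0.4726| - 1.2, 0) = 0.0
prox(x) = [-8.4145, -5.892, -2.299, 0.0]
||prox(x)||_1 = 8.4145 + 5.892 + 2.299 + 0.0 = 16.6055


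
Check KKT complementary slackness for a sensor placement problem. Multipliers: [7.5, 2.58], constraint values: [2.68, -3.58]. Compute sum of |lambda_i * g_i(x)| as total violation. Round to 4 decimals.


KKT complementary slackness check:
lambda_1 * g_1 = 7.5 * 2.68 = 20.1
lambda_2 * g_2 = 2.58 * -3.58 = -9.2364
Total violation = 20.1 + 9.2364 = 29.3364


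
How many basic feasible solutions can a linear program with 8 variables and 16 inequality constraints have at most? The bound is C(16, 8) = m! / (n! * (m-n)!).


Each vertex corresponds to some choice of n active constraints out of m, so the number of vertices is at most C(m, n) = m! / (n!(m-n)!).
m = 16, n = 8
Numerator: 16 * 15 * 14 * 13 * 12 * 11 * 10 * 9
Denominator: 8! = 40320
C(16, 8) = 12870


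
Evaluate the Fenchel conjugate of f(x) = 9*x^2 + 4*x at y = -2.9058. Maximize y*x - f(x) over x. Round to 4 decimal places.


f*(y) = sup_x {y*x - a*x^2 - b*x} = sup_x {(y-b)*x - a*x^2}
FOC: (y - b) - 2a*x = 0 => x* = (y - b)/(2a)
x* = (-2.9058 - 4)/(2*9) = -0.3837
f*(-2.9058) = (y-b)^2/(4a) = (-2.9058 - 4)^2/(4*9)
= 47.6901/36 = 1.3247


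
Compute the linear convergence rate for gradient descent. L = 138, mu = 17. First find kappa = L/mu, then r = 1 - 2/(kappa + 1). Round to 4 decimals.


Step 1: Compute the condition number.
kappa = L/mu = 138/17 = 8.1176
Step 2: Compute the convergence rate.
r = 1 - 2/(kappa + 1) = 1 - 2*mu/(L + mu) = (L - mu)/(L + mu) = 121/155 = 0.7806


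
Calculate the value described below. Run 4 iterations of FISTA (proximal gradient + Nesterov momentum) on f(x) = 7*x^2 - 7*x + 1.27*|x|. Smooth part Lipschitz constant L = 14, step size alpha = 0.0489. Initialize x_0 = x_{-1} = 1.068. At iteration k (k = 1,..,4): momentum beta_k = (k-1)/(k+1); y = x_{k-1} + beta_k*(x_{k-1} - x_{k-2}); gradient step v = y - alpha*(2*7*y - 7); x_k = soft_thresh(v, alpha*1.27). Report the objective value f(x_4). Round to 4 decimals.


FISTA on f(x) = 7*x^2 - 7*x + 1.27*|x|
L = 14, alpha = 0.0489
Iteration 1: beta = 0.0, y = 1.068 + 0.0*(1.068 - 1.068) = 1.068
  grad(y) = 7.952, v = y - alpha*grad = 0.6791
  prox(v) = soft_thresh(0.6791, 0.0621) = 0.617
Iteration 2: beta = 0.3333, y = 0.617 + 0.3333*(0.617 - 1.068) = 0.4667
  grad(y) = -0.4658, v = y - alpha*grad = 0.4895
  prox(v) = soft_thresh(0.4895, 0.0621) = 0.4274
Iteration 3: beta = 0.5, y = 0.4274 + 0.5*(0.4274 - 0.617) = 0.3326
  grad(y) = -2.3439, v = y - alpha*grad = 0.4472
  prox(v) = soft_thresh(0.4472, 0.0621) = 0.3851
Iteration 4: beta = 0.6, y = 0.3851 + 0.6*(0.3851 - 0.4274) = 0.3597
  grad(y) = -1.9641, v = y - alpha*grad = 0.4558
  prox(v) = soft_thresh(0.4558, 0.0621) = 0.3936
f(x_4) = 7*0.3936^2 - 7*0.3936 + 1.27*|0.3936| = -1.1709


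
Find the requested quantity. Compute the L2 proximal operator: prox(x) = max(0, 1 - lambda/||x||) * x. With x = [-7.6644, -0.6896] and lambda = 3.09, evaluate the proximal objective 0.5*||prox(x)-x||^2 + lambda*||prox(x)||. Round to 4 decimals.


Step 1: Compute ||x||.
||x|| = 7.6954
Step 2: Compute scaling factor.
scale = max(0, 1 - 3.09/7.6954) = 0.5985
Step 3: prox(x) = [-4.5868, -0.4127]
||prox(x)|| = 4.6054
Step 4: Proximal objective.
0.5*||prox-x||^2 = 4.7741
lambda*||prox|| = 14.2307
Total = 19.0046


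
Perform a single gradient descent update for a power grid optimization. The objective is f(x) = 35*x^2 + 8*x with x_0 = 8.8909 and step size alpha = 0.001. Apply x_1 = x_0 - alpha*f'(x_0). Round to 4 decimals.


We compute the gradient at x_0 and apply the update.
f'(x) = 70*x + 8
f'(8.8909) = 70*8.8909 + 8 = 630.363
x_1 = 8.8909 - 0.001*630.363 = 8.2605


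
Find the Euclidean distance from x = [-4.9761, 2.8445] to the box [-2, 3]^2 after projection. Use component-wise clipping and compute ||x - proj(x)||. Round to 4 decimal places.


Project each component onto [-2, 3].
clip(-4.9761) = -2.0, clip(2.8445) = 2.8445
Projection = [-2.0, 2.8445]
Squared diffs: [8.8572, 0.0]
Distance = sqrt(8.8572) = 2.9761


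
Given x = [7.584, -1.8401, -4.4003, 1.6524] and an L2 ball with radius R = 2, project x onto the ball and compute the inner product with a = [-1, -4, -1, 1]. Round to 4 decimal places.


Step 1: Compute ||x|| (intermediates to 6 decimals).
||x|| = sqrt(7.584^2 + (-1.8401)^2 + (-4.4003)^2 + 1.6524^2) = 9.110219
Step 2: Project.
Since ||x|| > R, scale = R/||x|| = 2/9.110219 = 0.219534, proj(x) = scale * x
proj(x) = [1.664946, -0.403965, -0.966015, 0.362758]
Step 3: Dot product.
a^T * proj(x) = -1*1.664946 - 4*(-0.403965) - 1*(-0.966015) + 1*0.362758 = 1.2797


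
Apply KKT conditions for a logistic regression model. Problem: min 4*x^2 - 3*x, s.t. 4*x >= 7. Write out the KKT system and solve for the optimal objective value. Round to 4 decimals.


Step 1: Try lambda = 0 (constraint inactive).
x_unc = 3/(2*4) = 0.375
Check: 4*0.375 = 1.5 < 7 -- violated!
Step 2: Constraint must be active: 4*x = 7
x* = 7/4 = 1.75
lambda = (2*4*1.75 - 3)/4 = 2.75
Step 3: Compute optimal value.
f(x*) = 4*1.75^2 - 3*1.75 = 7.0


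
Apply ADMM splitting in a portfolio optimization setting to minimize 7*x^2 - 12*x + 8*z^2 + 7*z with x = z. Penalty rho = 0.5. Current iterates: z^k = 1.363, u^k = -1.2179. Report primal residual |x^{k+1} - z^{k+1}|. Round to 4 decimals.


ADMM iteration with rho = 0.5, z^k = 1.363, u^k = -1.2179
Step 1: x-update.
Minimize 7*x^2 - 12*x + (0.5/2)*(x - 1.363 - 1.2179)^2
FOC: (2*7 + 0.5)*x = 12 + 0.5*(1.363 + 1.2179)
x^{k+1} = 0.9166
Step 2: z-update.
Minimize 8*z^2 + 7*z + (0.5/2)*(0.9166 - z - 1.2179)^2
FOC: (2*8 + 0.5)*z = -7 + 0.5*(0.9166 - 1.2179)
z^{k+1} = -0.4334
Step 3: u-update.
u^{k+1} = -1.2179 + 0.9166 + 0.4334 = 0.1321
Step 4: Primal residual = |0.9166 + 0.4334| = 1.35


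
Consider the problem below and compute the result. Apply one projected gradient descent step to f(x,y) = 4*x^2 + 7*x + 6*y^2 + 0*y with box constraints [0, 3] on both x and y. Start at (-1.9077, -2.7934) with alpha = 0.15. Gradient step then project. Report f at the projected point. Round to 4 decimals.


Step 1: Compute gradient at (-1.9077, -2.7934).
grad_x = 2*4*-1.9077 + 7 = -8.2616
grad_y = 2*6*-2.7934 + 0 = -33.5208
Step 2: Gradient step.
x_raw = -1.9077 - 0.15*-8.2616 = -0.6685
y_raw = -2.7934 - 0.15*-33.5208 = 2.2347
Step 3: Project onto [0, 3].
x_proj = clip(-0.6685) = 0.0
y_proj = clip(2.2347) = 2.2347
Step 4: Evaluate f.
f(0.0, 2.2347) = 29.9638


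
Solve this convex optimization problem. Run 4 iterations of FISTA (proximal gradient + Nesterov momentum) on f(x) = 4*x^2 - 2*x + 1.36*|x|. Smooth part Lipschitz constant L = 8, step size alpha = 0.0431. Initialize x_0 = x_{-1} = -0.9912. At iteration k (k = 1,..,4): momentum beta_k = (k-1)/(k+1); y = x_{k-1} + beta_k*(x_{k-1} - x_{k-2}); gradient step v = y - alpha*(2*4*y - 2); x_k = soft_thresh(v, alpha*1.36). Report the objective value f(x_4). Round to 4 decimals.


FISTA on f(x) = 4*x^2 - 2*x + 1.36*|x|
L = 8, alpha = 0.0431
Iteration 1: beta = 0.0, y = -0.9912 + 0.0*(-0.9912 + 0.9912) = -0.9912
  grad(y) = -9.9296, v = y - alpha*grad = -0.5632
  prox(v) = soft_thresh(-0.5632, 0.0586) = -0.5046
Iteration 2: beta = 0.3333, y = -0.5046 + 0.3333*(-0.5046 + 0.9912) = -0.3424
  grad(y) = -4.7394, v = y - alpha*grad = -0.1382
  prox(v) = soft_thresh(-0.1382, 0.0586) = -0.0795
Iteration 3: beta = 0.5, y = -0.0795 + 0.5*(-0.0795 + 0.5046) = 0.133
  grad(y) = -0.936, v = y - alpha*grad = 0.1733
  prox(v) = soft_thresh(0.1733, 0.0586) = 0.1147
Iteration 4: beta = 0.6, y = 0.1147 + 0.6*(0.1147 + 0.0795) = 0.2313
  grad(y) = -0.1497, v = y - alpha*grad = 0.2377
  prox(v) = soft_thresh(0.2377, 0.0586) = 0.1791
f(x_4) = 4*0.1791^2 - 2*0.1791 + 1.36*|0.1791| = 0.0137


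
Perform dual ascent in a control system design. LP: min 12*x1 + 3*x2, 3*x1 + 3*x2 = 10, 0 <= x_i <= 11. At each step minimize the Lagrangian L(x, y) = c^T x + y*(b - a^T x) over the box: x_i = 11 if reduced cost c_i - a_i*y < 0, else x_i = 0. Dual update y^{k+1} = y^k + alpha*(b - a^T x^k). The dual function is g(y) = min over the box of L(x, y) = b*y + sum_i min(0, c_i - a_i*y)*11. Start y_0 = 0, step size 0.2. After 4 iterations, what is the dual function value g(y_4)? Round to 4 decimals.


Dual ascent for LP: min 12*x1 + 3*x2, 3*x1 + 3*x2 = 10, 0 <= x_i <= 11
Step 1: y^k = 0.0, reduced costs: (12.0, 3.0)
  x^k = (0.0, 0.0), subgradient = b - a^T x = 10.0
  y^{k+1} = 0.0 + 0.2*10.0 = 2.0
Step 2: y^k = 2.0, reduced costs: (6.0, -3.0)
  x^k = (0.0, 11.0), subgradient = b - a^T x = -23.0
  y^{k+1} = 2.0 + 0.2*-23.0 = -2.6
Step 3: y^k = -2.6, reduced costs: (19.8, 10.8)
  x^k = (0.0, 0.0), subgradient = b - a^T x = 10.0
  y^{k+1} = -2.6 + 0.2*10.0 = -0.6
Step 4: y^k = -0.6, reduced costs: (13.8, 4.8)
  x^k = (0.0, 0.0), subgradient = b - a^T x = 10.0
  y^{k+1} = -0.6 + 0.2*10.0 = 1.4
Dual objective at y_4 = 1.4: reduced costs (7.8, -1.2), box minimizer x = (0.0, 11.0)
g(y_4) = b*y + (c1 - a1*y)*x1 + (c2 - a2*y)*x2 = 10*1.4 + 7.8*0.0 + (-1.2)*11.0 = 14.0 + 0.0 - 13.2 = 0.8


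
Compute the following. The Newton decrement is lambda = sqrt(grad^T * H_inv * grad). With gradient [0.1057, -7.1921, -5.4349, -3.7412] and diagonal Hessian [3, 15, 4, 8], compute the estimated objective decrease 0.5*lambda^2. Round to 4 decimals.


Step 1: H is diagonal, so H^(-1) * g = [0.0352, -0.4795, -1.3587, -0.4677].
Step 2: g^T H^(-1) g = sum_i g_i^2 / H_ii
  = (0.1057)^2/3 + (-7.1921)^2/15 + (-5.4349)^2/4 + (-3.7412)^2/8
  = 0.0037 + 3.4484 + 7.3845 + 1.7496 = 12.5863
Step 3: Objective decrease = 0.5 * g^T H^(-1) g = 6.2931


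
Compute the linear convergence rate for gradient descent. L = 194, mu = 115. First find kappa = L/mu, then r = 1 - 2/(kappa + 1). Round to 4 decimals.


Step 1: Compute the condition number.
kappa = L/mu = 194/115 = 1.687
Step 2: Compute the convergence rate.
r = 1 - 2/(kappa + 1) = 1 - 2*mu/(L + mu) = (L - mu)/(L + mu) = 79/309 = 0.2557


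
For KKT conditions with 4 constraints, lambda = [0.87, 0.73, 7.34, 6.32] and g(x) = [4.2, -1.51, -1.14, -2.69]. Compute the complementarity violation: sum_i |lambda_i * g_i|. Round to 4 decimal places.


KKT complementary slackness check:
lambda_1 * g_1 = 0.87 * 4.2 = 3.654
lambda_2 * g_2 = 0.73 * -1.51 = -1.1023
lambda_3 * g_3 = 7.34 * -1.14 = -8.3676
lambda_4 * g_4 = 6.32 * -2.69 = -17.0008
Total violation = 3.654 + 1.1023 + 8.3676 + 17.0008 = 30.1247


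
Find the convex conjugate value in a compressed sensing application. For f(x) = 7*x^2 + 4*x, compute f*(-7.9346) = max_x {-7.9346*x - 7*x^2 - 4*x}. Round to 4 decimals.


f*(y) = sup_x {y*x - a*x^2 - b*x} = sup_x {(y-b)*x - a*x^2}
FOC: (y - b) - 2a*x = 0 => x* = (y - b)/(2a)
x* = (-7.9346 - 4)/(2*7) = -0.8525
f*(-7.9346) = (y-b)^2/(4a) = (-7.9346 - 4)^2/(4*7)
= 142.4347/28 = 5.087


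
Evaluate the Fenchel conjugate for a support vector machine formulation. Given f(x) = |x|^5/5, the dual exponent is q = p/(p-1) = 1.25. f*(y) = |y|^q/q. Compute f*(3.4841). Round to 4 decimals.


The conjugate exponent q satisfies 1/p + 1/q = 1.
p = 5, so q = 5/(5 - 1) = 1.25
|y|^q = 3.4841^1.25 = 4.7601
f*(3.4841) = 4.7601 / 1.25 = 3.8081


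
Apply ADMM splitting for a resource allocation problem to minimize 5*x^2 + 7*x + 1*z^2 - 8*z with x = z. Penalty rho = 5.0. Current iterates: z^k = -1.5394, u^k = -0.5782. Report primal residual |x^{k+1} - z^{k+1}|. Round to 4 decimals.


ADMM iteration with rho = 5.0, z^k = -1.5394, u^k = -0.5782
Step 1: x-update.
Minimize 5*x^2 + 7*x + (5.0/2)*(x + 1.5394 - 0.5782)^2
FOC: (2*5 + 5.0)*x = -7 + 5.0*(-1.5394 + 0.5782)
x^{k+1} = -0.7871
Step 2: z-update.
Minimize 1*z^2 - 8*z + (5.0/2)*(-0.7871 - z - 0.5782)^2
FOC: (2*1 + 5.0)*z = 8 + 5.0*(-0.7871 - 0.5782)
z^{k+1} = 0.1677
Step 3: u-update.
u^{k+1} = -0.5782 - 0.7871 - 0.1677 = -1.5329
Step 4: Primal residual = |-0.7871 - 0.1677| = 0.9547


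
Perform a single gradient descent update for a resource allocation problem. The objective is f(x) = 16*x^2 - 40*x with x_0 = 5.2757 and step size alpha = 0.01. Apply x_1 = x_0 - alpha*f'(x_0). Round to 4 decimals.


We compute the gradient at x_0 and apply the update.
f'(x) = 32*x - 40
f'(5.2757) = 32*5.2757 - 40 = 128.8224
x_1 = 5.2757 - 0.01*128.8224 = 3.9875


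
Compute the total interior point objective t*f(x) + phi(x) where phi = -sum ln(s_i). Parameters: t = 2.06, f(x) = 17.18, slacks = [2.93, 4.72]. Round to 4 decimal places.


Step 1: Compute log-barrier.
ln values: [1.075, 1.5518]
phi = -(1.075 + 1.5518) = -2.6268
Step 2: Compute augmented objective.
t*f(x) = 2.06*17.18 = 35.3908
Total = 35.3908 - 2.6268 = 32.764


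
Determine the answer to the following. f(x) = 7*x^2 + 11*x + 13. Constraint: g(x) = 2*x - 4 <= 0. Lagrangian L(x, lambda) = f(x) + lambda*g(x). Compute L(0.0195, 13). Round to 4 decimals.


Step 1: Evaluate f(x).
f(0.0195) = 7*0.0195^2 + 11*0.0195 + 13 = 13.2172
Step 2: Evaluate g(x).
g(0.0195) = 2*0.0195 - 4 = -3.961
Step 3: Compute Lagrangian.
L = 13.2172 + 13*-3.961 = -38.2758


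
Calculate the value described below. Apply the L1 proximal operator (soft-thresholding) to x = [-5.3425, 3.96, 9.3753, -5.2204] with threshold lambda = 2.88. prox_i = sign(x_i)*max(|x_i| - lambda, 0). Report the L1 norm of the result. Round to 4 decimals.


Soft-thresholding with lambda = 2.88:
prox(-5.3425) = sign(-5.3425)*max(|-5.3425| - 2.88, 0) = -2.4625
prox(3.96) = sign(3.96)*max(|3.96| - 2.88, 0) = 1.08
prox(9.3753) = sign(9.3753)*max(|9.3753| - 2.88, 0) = 6.4953
prox(-5.2204) = sign(-5.2204)*max(|-5.2204| - 2.88, 0) = -2.3404
prox(x) = [-2.4625, 1.08, 6.4953, -2.3404]
||prox(x)||_1 = 2.4625 + 1.08 + 6.4953 + 2.3404 = 12.3782


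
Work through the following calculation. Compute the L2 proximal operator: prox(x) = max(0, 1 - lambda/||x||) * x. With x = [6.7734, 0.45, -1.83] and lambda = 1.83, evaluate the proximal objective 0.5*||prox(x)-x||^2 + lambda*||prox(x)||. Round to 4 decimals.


Step 1: Compute ||x||.
||x|| = 7.0307
Step 2: Compute scaling factor.
scale = max(0, 1 - 1.83/7.0307) = 0.7397
Step 3: prox(x) = [5.0104, 0.3329, -1.3537]
||prox(x)|| = 5.2007
Step 4: Proximal objective.
0.5*||prox-x||^2 = 1.6745
lambda*||prox|| = 9.5173
Total = 11.1917


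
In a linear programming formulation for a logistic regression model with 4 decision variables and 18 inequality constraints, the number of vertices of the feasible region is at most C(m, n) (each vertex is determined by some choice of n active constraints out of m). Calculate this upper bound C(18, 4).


Each vertex corresponds to some choice of n active constraints out of m, so the number of vertices is at most C(m, n) = m! / (n!(m-n)!).
m = 18, n = 4
Numerator: 18 * 17 * 16 * 15
Denominator: 4! = 24
C(18, 4) = 3060


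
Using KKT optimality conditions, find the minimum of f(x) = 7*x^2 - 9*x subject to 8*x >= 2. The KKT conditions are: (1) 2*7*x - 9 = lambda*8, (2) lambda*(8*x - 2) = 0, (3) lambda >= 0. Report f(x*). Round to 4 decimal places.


Step 1: Try lambda = 0 (constraint inactive).
Stationarity: 2*7*x - 9 = 0
x* = 9/(2*7) = 9/14 = 0.6429 (rounded; the exact value 9/14 is used below)
Check constraint: 8*0.6429 = 5.1432 >= 2 -- satisfied.
Step 2: Compute optimal value.
f(x*) = 7*(9/14)^2 - 9*(9/14) = -2.8929


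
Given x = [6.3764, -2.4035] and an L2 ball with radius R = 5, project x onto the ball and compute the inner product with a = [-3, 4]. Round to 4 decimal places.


Step 1: Compute ||x|| (intermediates to 6 decimals).
||x|| = sqrt(6.3764^2 + (-2.4035)^2) = 6.814344
Step 2: Project.
Since ||x|| > R, scale = R/||x|| = 5/6.814344 = 0.733746, proj(x) = scale * x
proj(x) = [4.678658, -1.763559]
Step 3: Dot product.
a^T * proj(x) = -3*4.678658 + 4*(-1.763559) = -21.0902


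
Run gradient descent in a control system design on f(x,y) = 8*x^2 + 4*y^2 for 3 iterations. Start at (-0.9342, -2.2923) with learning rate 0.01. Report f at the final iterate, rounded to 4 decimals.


Gradient descent on f(x,y) = 8*x^2 + 4*y^2.
Starting point: (-0.9342, -2.2923), alpha = 0.01
Step 1: grad_x = 2*8*-0.9342 = -14.9472, grad_y = 2*4*-2.2923 = -18.3384
  x_1 = -0.9342 - 0.01*-14.9472 = -0.7847
  y_1 = -2.2923 - 0.01*-18.3384 = -2.1089
Step 2: grad_x = 2*8*-0.7847 = -12.5556, grad_y = 2*4*-2.1089 = -16.8713
  x_2 = -0.7847 - 0.01*-12.5556 = -0.6592
  y_2 = -2.1089 - 0.01*-16.8713 = -1.9402
Step 3: grad_x = 2*8*-0.6592 = -10.5467, grad_y = 2*4*-1.9402 = -15.5216
  x_3 = -0.6592 - 0.01*-10.5467 = -0.5537
  y_3 = -1.9402 - 0.01*-15.5216 = -1.785
f(-0.5537, -1.785) = 8*(-0.5537)^2 + 4*(-1.785)^2 = 15.1974


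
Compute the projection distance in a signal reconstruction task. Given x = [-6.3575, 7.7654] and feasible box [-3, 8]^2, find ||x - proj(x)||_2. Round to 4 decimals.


Project each component onto [-3, 8].
clip(-6.3575) = -3.0, clip(7.7654) = 7.7654
Projection = [-3.0, 7.7654]
Squared diffs: [11.2728, 0.0]
Distance = sqrt(11.2728) = 3.3575


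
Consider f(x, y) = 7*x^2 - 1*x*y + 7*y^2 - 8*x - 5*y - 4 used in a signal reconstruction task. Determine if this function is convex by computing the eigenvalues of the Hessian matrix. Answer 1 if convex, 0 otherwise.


The Hessian of f(x,y) = 7*x^2 - 1*x*y + 7*y^2 - 8*x - 5*y - 4 is:
H = [[14, -1], [-1, 14]]
Trace = 14 + 14 = 28
Determinant = 14*14 - (-1)^2 = 195
Discriminant = (28)^2 - 4*195 = 4.0
Eigenvalues: lambda_1 = 13.0, lambda_2 = 15.0
The function is convex.

1


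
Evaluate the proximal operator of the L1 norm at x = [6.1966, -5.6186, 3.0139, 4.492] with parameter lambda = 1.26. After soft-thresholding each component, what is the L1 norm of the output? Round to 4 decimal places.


Soft-thresholding with lambda = 1.26:
prox(6.1966) = sign(6.1966)*max(|6.1966| - 1.26, 0) = 4.9366
prox(-5.6186) = sign(-5.6186)*max(|-5.6186| - 1.26, 0) = -4.3586
prox(3.0139) = sign(3.0139)*max(|3.0139| - 1.26, 0) = 1.7539
prox(4.492) = sign(4.492)*max(|4.492| - 1.26, 0) = 3.232
prox(x) = [4.9366, -4.3586, 1.7539, 3.232]
||prox(x)||_1 = 4.9366 + 4.3586 + 1.7539 + 3.232 = 14.2811


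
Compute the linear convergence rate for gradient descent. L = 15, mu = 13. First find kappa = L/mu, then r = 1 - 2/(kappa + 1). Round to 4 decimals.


Step 1: Compute the condition number.
kappa = L/mu = 15/13 = 1.1538
Step 2: Compute the convergence rate.
r = 1 - 2/(kappa + 1) = 1 - 2*mu/(L + mu) = (L - mu)/(L + mu) = 2/28 = 0.0714


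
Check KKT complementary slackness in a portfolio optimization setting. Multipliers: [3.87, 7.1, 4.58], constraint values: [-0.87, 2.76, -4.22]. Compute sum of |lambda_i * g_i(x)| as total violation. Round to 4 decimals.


KKT complementary slackness check:
lambda_1 * g_1 = 3.87 * -0.87 = -3.3669
lambda_2 * g_2 = 7.1 * 2.76 = 19.596
lambda_3 * g_3 = 4.58 * -4.22 = -19.3276
Total violation = 3.3669 + 19.596 + 19.3276 = 42.2905


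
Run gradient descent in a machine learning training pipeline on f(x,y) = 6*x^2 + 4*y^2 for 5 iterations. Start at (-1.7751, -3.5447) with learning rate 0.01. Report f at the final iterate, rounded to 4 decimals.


Gradient descent on f(x,y) = 6*x^2 + 4*y^2.
Starting point: (-1.7751, -3.5447), alpha = 0.01
Step 1: grad_x = 2*6*-1.7751 = -21.3012, grad_y = 2*4*-3.5447 = -28.3576
  x_1 = -1.7751 - 0.01*-21.3012 = -1.5621
  y_1 = -3.5447 - 0.01*-28.3576 = -3.2611
Step 2: grad_x = 2*6*-1.5621 = -18.7451, grad_y = 2*4*-3.2611 = -26.089
  x_2 = -1.5621 - 0.01*-18.7451 = -1.3746
  y_2 = -3.2611 - 0.01*-26.089 = -3.0002
Step 3: grad_x = 2*6*-1.3746 = -16.4956, grad_y = 2*4*-3.0002 = -24.0019
  x_3 = -1.3746 - 0.01*-16.4956 = -1.2097
  y_3 = -3.0002 - 0.01*-24.0019 = -2.7602
Step 4: grad_x = 2*6*-1.2097 = -14.5162, grad_y = 2*4*-2.7602 = -22.0817
  x_4 = -1.2097 - 0.01*-14.5162 = -1.0645
  y_4 = -2.7602 - 0.01*-22.0817 = -2.5394
Step 5: grad_x = 2*6*-1.0645 = -12.7742, grad_y = 2*4*-2.5394 = -20.3152
  x_5 = -1.0645 - 0.01*-12.7742 = -0.9368
  y_5 = -2.5394 - 0.01*-20.3152 = -2.3362
f(-0.9368, -2.3362) = 6*(-0.9368)^2 + 4*(-2.3362)^2 = 27.0975


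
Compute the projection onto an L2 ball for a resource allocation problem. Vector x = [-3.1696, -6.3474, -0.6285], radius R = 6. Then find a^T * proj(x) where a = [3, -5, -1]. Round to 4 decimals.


Step 1: Compute ||x|| (intermediates to 6 decimals).
||x|| = sqrt((-3.1696)^2 + (-6.3474)^2 + (-0.6285)^2) = 7.12256
Step 2: Project.
Since ||x|| > R, scale = R/||x|| = 6/7.12256 = 0.842394, proj(x) = scale * x
proj(x) = [-2.670052, -5.347012, -0.529445]
Step 3: Dot product.
a^T * proj(x) = 3*(-2.670052) - 5*(-5.347012) - 1*(-0.529445) = 19.2543


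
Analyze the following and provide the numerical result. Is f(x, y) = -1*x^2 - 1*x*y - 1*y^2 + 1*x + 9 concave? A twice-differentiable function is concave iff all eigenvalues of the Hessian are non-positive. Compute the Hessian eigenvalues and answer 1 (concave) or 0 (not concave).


The Hessian of f(x,y) = -1*x^2 - 1*x*y - 1*y^2 + 1*x + 9 is:
H = [[-2, -1], [-1, -2]]
Trace = -2 - 2 = -4
Determinant = -2*-2 - (-1)^2 = 3
Discriminant = (-4)^2 - 4*3 = 4.0
Eigenvalues: lambda_1 = -3.0, lambda_2 = -1.0
The function is concave.

1


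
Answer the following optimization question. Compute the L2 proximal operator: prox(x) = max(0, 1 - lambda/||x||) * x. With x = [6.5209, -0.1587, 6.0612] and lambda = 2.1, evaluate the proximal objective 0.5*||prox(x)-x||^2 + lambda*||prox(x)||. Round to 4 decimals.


Step 1: Compute ||x||.
||x|| = 8.9042
Step 2: Compute scaling factor.
scale = max(0, 1 - 2.1/8.9042) = 0.7642
Step 3: prox(x) = [4.983, -0.1213, 4.6317]
||prox(x)|| = 6.8042
Step 4: Proximal objective.
0.5*||prox-x||^2 = 2.205
lambda*||prox|| = 14.2888
Total = 16.4939
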